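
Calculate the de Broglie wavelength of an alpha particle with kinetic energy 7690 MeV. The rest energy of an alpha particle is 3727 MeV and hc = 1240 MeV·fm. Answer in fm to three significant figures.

λ = 0.115 fm

Total energy E = KE + m₀c² = 7690 + 3727 = 11417 MeV.
(pc)² = E² − (m₀c²)² = (11417)² − (3727)² = 1.165 × 10⁸ MeV², so pc = 1.079 × 10⁴ MeV.
λ = hc/(pc) = 1240 MeV·fm / 1.079 × 10⁴ MeV = 0.115 fm.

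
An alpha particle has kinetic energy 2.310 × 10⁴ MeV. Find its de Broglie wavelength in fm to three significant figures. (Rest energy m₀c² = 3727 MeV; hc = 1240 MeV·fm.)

Total energy E = KE + m₀c² = 2.310 × 10⁴ + 3727 = 26827 MeV.
(pc)² = E² − (m₀c²)² = (26827)² − (3727)² = 7.058 × 10⁸ MeV², so pc = 2.657 × 10⁴ MeV.
λ = hc/(pc) = 1240 MeV·fm / 2.657 × 10⁴ MeV = 0.0467 fm.

λ = 0.0467 fm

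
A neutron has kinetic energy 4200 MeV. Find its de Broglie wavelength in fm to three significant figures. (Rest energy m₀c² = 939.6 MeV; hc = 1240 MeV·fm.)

Total energy E = KE + m₀c² = 4200 + 939.6 = 5139.6 MeV.
(pc)² = E² − (m₀c²)² = (5139.6)² − (939.6)² = 2.553 × 10⁷ MeV², so pc = 5053 MeV.
λ = hc/(pc) = 1240 MeV·fm / 5053 MeV = 0.245 fm.

λ = 0.245 fm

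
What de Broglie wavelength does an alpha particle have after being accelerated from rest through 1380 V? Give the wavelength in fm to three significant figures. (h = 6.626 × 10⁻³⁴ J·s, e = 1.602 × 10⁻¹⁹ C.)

KE = 2eV = 2 × 1.602 × 10⁻¹⁹ × 1380 = 4.422 × 10⁻¹⁶ J.
p = √(2mKE) = √(2 × 6.645 × 10⁻²⁷ × 4.422 × 10⁻¹⁶) = 2.424 × 10⁻²¹ kg·m/s.
λ = h/p = 6.626 × 10⁻³⁴ / 2.424 × 10⁻²¹ = 2.73 × 10⁻¹³ m = 273 fm.

λ = 273 fm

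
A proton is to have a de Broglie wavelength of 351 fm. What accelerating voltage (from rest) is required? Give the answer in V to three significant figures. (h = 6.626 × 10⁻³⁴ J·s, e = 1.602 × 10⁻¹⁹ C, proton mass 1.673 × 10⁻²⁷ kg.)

p = h/λ = 6.626 × 10⁻³⁴ / 3.510 × 10⁻¹³ = 1.888 × 10⁻²¹ kg·m/s.
KE = p²/(2m) = 1.065 × 10⁻¹⁵ J.
V = KE/e = 1.065 × 10⁻¹⁵ / (1.602 × 10⁻¹⁹) = 6650 V.

V = 6650 V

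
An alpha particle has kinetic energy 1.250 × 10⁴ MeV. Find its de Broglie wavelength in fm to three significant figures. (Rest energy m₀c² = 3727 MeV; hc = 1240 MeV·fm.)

Total energy E = KE + m₀c² = 1.250 × 10⁴ + 3727 = 16227 MeV.
(pc)² = E² − (m₀c²)² = (16227)² − (3727)² = 2.494 × 10⁸ MeV², so pc = 1.579 × 10⁴ MeV.
λ = hc/(pc) = 1240 MeV·fm / 1.579 × 10⁴ MeV = 0.0785 fm.

λ = 0.0785 fm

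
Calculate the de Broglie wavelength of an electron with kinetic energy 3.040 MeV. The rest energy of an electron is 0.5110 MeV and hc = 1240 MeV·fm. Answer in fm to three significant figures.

Total energy E = KE + m₀c² = 3.040 + 0.5110 = 3.5510 MeV.
(pc)² = E² − (m₀c²)² = (3.5510)² − (0.5110)² = 12.35 MeV², so pc = 3.514 MeV.
λ = hc/(pc) = 1240 MeV·fm / 3.514 MeV = 353 fm.

λ = 353 fm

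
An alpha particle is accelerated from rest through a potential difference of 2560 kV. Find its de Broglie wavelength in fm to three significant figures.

λ = 6.35 fm

KE = 2eV = 2 × 1.602 × 10⁻¹⁹ × 2.560 × 10⁶ = 8.202 × 10⁻¹³ J.
p = √(2mKE) = √(2 × 6.645 × 10⁻²⁷ × 8.202 × 10⁻¹³) = 1.044 × 10⁻¹⁹ kg·m/s.
λ = h/p = 6.626 × 10⁻³⁴ / 1.044 × 10⁻¹⁹ = 6.35 × 10⁻¹⁵ m = 6.35 fm.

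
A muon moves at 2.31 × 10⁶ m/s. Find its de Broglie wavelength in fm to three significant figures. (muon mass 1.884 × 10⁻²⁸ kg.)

p = mv = 1.884 × 10⁻²⁸ × 2.31 × 10⁶ = 4.352 × 10⁻²² kg·m/s.
λ = h/p = 6.626 × 10⁻³⁴ / 4.352 × 10⁻²² = 1.52 × 10⁻¹² m = 1520 fm.

λ = 1520 fm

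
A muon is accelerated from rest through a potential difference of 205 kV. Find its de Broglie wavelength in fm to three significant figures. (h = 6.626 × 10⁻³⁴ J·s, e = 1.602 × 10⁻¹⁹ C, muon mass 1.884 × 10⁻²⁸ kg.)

λ = 188 fm

KE = eV = 1.602 × 10⁻¹⁹ × 2.050 × 10⁵ = 3.284 × 10⁻¹⁴ J.
p = √(2mKE) = √(2 × 1.884 × 10⁻²⁸ × 3.284 × 10⁻¹⁴) = 3.518 × 10⁻²¹ kg·m/s.
λ = h/p = 6.626 × 10⁻³⁴ / 3.518 × 10⁻²¹ = 1.88 × 10⁻¹³ m = 188 fm.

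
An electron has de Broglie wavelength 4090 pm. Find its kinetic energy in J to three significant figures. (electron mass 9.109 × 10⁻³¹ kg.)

p = h/λ = 6.626 × 10⁻³⁴ / 4.090 × 10⁻⁹ = 1.620 × 10⁻²⁵ kg·m/s.
KE = p²/(2m) = (1.620 × 10⁻²⁵)² / (2 × 9.109 × 10⁻³¹) = 1.441 × 10⁻²⁰ J = 1.44 × 10⁻²⁰ J.

KE = 1.44 × 10⁻²⁰ J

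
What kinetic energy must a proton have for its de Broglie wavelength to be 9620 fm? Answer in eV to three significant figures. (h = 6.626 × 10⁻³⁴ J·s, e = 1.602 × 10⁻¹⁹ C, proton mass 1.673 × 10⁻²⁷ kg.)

KE = 8.85 eV

p = h/λ = 6.626 × 10⁻³⁴ / 9.620 × 10⁻¹² = 6.888 × 10⁻²³ kg·m/s.
KE = p²/(2m) = (6.888 × 10⁻²³)² / (2 × 1.673 × 10⁻²⁷) = 1.418 × 10⁻¹⁸ J = 8.85 eV.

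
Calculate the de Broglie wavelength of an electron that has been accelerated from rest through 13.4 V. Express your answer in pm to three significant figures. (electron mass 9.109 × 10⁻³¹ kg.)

λ = 335 pm

KE = eV = 1.602 × 10⁻¹⁹ × 13.40 = 2.147 × 10⁻¹⁸ J.
p = √(2mKE) = √(2 × 9.109 × 10⁻³¹ × 2.147 × 10⁻¹⁸) = 1.978 × 10⁻²⁴ kg·m/s.
λ = h/p = 6.626 × 10⁻³⁴ / 1.978 × 10⁻²⁴ = 3.35 × 10⁻¹⁰ m = 335 pm.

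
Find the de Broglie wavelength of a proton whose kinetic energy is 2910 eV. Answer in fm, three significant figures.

λ = 531 fm

KE = 2910 eV = 4.662 × 10⁻¹⁶ J.
p = √(2mKE) = √(2 × 1.673 × 10⁻²⁷ × 4.662 × 10⁻¹⁶) = 1.249 × 10⁻²¹ kg·m/s.
λ = h/p = 6.626 × 10⁻³⁴ / 1.249 × 10⁻²¹ = 5.31 × 10⁻¹³ m = 531 fm.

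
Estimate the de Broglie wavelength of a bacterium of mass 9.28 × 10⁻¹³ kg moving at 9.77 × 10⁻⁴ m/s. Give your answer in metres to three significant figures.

p = mv = 9.28 × 10⁻¹³ × 9.77 × 10⁻⁴ = 9.067 × 10⁻¹⁶ kg·m/s.
λ = h/p = 6.626 × 10⁻³⁴ / 9.067 × 10⁻¹⁶ = 7.31 × 10⁻¹⁹ m.

λ = 7.31 × 10⁻¹⁹ m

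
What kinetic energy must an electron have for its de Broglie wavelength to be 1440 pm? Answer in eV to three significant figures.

KE = 0.725 eV

p = h/λ = 6.626 × 10⁻³⁴ / 1.440 × 10⁻⁹ = 4.601 × 10⁻²⁵ kg·m/s.
KE = p²/(2m) = (4.601 × 10⁻²⁵)² / (2 × 9.109 × 10⁻³¹) = 1.162 × 10⁻¹⁹ J = 0.725 eV.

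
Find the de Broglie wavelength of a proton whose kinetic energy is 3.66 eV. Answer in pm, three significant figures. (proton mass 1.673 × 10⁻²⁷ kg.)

λ = 15.0 pm

KE = 3.66 eV = 5.863 × 10⁻¹⁹ J.
p = √(2mKE) = √(2 × 1.673 × 10⁻²⁷ × 5.863 × 10⁻¹⁹) = 4.429 × 10⁻²³ kg·m/s.
λ = h/p = 6.626 × 10⁻³⁴ / 4.429 × 10⁻²³ = 1.50 × 10⁻¹¹ m = 15.0 pm.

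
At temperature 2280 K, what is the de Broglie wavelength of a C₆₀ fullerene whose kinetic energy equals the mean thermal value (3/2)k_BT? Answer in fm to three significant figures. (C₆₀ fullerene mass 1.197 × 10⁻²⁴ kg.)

KE = (3/2)k_BT = 1.5 × 1.381 × 10⁻²³ × 2280 = 4.723 × 10⁻²⁰ J.
p = √(2mKE) = √(2 × 1.197 × 10⁻²⁴ × 4.723 × 10⁻²⁰) = 3.363 × 10⁻²² kg·m/s.
λ = h/p = 1.97 × 10⁻¹² m = 1970 fm.

λ = 1970 fm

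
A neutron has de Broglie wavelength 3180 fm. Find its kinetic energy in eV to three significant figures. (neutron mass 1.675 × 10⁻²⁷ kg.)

KE = 80.9 eV

p = h/λ = 6.626 × 10⁻³⁴ / 3.180 × 10⁻¹² = 2.084 × 10⁻²² kg·m/s.
KE = p²/(2m) = (2.084 × 10⁻²²)² / (2 × 1.675 × 10⁻²⁷) = 1.296 × 10⁻¹⁷ J = 80.9 eV.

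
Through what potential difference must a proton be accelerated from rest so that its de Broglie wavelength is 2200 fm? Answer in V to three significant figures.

V = 169 V

p = h/λ = 6.626 × 10⁻³⁴ / 2.200 × 10⁻¹² = 3.012 × 10⁻²² kg·m/s.
KE = p²/(2m) = 2.711 × 10⁻¹⁷ J.
V = KE/e = 2.711 × 10⁻¹⁷ / (1.602 × 10⁻¹⁹) = 169 V.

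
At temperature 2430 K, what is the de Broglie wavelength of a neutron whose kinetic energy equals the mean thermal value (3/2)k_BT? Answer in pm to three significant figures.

λ = 51.0 pm

KE = (3/2)k_BT = 1.5 × 1.381 × 10⁻²³ × 2430 = 5.034 × 10⁻²⁰ J.
p = √(2mKE) = √(2 × 1.675 × 10⁻²⁷ × 5.034 × 10⁻²⁰) = 1.299 × 10⁻²³ kg·m/s.
λ = h/p = 5.10 × 10⁻¹¹ m = 51.0 pm.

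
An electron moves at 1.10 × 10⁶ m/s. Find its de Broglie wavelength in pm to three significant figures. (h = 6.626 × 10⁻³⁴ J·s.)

p = mv = 9.109 × 10⁻³¹ × 1.10 × 10⁶ = 1.002 × 10⁻²⁴ kg·m/s.
λ = h/p = 6.626 × 10⁻³⁴ / 1.002 × 10⁻²⁴ = 6.61 × 10⁻¹⁰ m = 661 pm.

λ = 661 pm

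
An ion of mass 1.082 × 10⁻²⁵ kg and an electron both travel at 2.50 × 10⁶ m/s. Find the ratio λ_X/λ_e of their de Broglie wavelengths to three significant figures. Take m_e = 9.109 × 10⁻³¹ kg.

λ_X/λ_e = 8.42 × 10⁻⁶

At fixed v, p = mv so λ = h/(mv) ∝ 1/m.
λ_X/λ_e = m_e/m_X = 9.109 × 10⁻³¹/1.082 × 10⁻²⁵ = 8.42 × 10⁻⁶.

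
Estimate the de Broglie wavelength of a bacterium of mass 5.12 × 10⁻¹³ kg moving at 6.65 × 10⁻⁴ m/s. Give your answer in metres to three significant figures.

p = mv = 5.12 × 10⁻¹³ × 6.65 × 10⁻⁴ = 3.405 × 10⁻¹⁶ kg·m/s.
λ = h/p = 6.626 × 10⁻³⁴ / 3.405 × 10⁻¹⁶ = 1.95 × 10⁻¹⁸ m.

λ = 1.95 × 10⁻¹⁸ m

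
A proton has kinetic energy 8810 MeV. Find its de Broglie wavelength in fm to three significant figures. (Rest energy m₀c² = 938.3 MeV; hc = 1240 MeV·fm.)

λ = 0.128 fm

Total energy E = KE + m₀c² = 8810 + 938.3 = 9748.3 MeV.
(pc)² = E² − (m₀c²)² = (9748.3)² − (938.3)² = 9.415 × 10⁷ MeV², so pc = 9703 MeV.
λ = hc/(pc) = 1240 MeV·fm / 9703 MeV = 0.128 fm.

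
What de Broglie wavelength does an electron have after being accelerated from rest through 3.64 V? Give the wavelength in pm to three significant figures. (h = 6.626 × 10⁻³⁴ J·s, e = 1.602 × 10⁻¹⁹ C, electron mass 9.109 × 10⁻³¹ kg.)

KE = eV = 1.602 × 10⁻¹⁹ × 3.640 = 5.831 × 10⁻¹⁹ J.
p = √(2mKE) = √(2 × 9.109 × 10⁻³¹ × 5.831 × 10⁻¹⁹) = 1.031 × 10⁻²⁴ kg·m/s.
λ = h/p = 6.626 × 10⁻³⁴ / 1.031 × 10⁻²⁴ = 6.43 × 10⁻¹⁰ m = 643 pm.

λ = 643 pm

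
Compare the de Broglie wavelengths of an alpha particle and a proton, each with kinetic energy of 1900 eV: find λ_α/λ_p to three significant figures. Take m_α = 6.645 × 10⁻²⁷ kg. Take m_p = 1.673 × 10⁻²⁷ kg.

At fixed KE, p = √(2mKE) so λ = h/p ∝ 1/√m.
λ_α/λ_p = √(m_p/m_α) = √(1.673 × 10⁻²⁷/6.645 × 10⁻²⁷) = √(0.2518) = 0.502.

λ_α/λ_p = 0.502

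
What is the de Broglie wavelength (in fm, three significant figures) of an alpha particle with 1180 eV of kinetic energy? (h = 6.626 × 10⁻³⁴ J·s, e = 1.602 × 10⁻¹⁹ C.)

KE = 1180 eV = 1.890 × 10⁻¹⁶ J.
p = √(2mKE) = √(2 × 6.645 × 10⁻²⁷ × 1.890 × 10⁻¹⁶) = 1.585 × 10⁻²¹ kg·m/s.
λ = h/p = 6.626 × 10⁻³⁴ / 1.585 × 10⁻²¹ = 4.18 × 10⁻¹³ m = 418 fm.

λ = 418 fm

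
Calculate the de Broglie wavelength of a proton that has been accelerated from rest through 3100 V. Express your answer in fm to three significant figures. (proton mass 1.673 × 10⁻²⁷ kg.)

λ = 514 fm

KE = eV = 1.602 × 10⁻¹⁹ × 3100 = 4.966 × 10⁻¹⁶ J.
p = √(2mKE) = √(2 × 1.673 × 10⁻²⁷ × 4.966 × 10⁻¹⁶) = 1.289 × 10⁻²¹ kg·m/s.
λ = h/p = 6.626 × 10⁻³⁴ / 1.289 × 10⁻²¹ = 5.14 × 10⁻¹³ m = 514 fm.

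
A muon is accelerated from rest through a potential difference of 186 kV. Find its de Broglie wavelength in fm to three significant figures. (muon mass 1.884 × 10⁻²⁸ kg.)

λ = 198 fm

KE = eV = 1.602 × 10⁻¹⁹ × 1.860 × 10⁵ = 2.980 × 10⁻¹⁴ J.
p = √(2mKE) = √(2 × 1.884 × 10⁻²⁸ × 2.980 × 10⁻¹⁴) = 3.351 × 10⁻²¹ kg·m/s.
λ = h/p = 6.626 × 10⁻³⁴ / 3.351 × 10⁻²¹ = 1.98 × 10⁻¹³ m = 198 fm.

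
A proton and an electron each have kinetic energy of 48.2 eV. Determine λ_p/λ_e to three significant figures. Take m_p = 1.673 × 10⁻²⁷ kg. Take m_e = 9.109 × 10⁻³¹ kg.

At fixed KE, p = √(2mKE) so λ = h/p ∝ 1/√m.
λ_p/λ_e = √(m_e/m_p) = √(9.109 × 10⁻³¹/1.673 × 10⁻²⁷) = √(5.445 × 10⁻⁴) = 0.0233.

λ_p/λ_e = 0.0233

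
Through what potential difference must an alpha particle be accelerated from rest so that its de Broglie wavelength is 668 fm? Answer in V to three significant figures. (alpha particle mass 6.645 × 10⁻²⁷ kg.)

p = h/λ = 6.626 × 10⁻³⁴ / 6.680 × 10⁻¹³ = 9.919 × 10⁻²² kg·m/s.
KE = p²/(2m) = 7.403 × 10⁻¹⁷ J.
V = KE/2e = 7.403 × 10⁻¹⁷ / (2 × 1.602 × 10⁻¹⁹) = 231 V.

V = 231 V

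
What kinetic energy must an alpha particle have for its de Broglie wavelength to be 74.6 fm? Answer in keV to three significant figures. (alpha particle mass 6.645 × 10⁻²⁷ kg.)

p = h/λ = 6.626 × 10⁻³⁴ / 7.460 × 10⁻¹⁴ = 8.882 × 10⁻²¹ kg·m/s.
KE = p²/(2m) = (8.882 × 10⁻²¹)² / (2 × 6.645 × 10⁻²⁷) = 5.936 × 10⁻¹⁵ J = 37.1 keV.

KE = 37.1 keV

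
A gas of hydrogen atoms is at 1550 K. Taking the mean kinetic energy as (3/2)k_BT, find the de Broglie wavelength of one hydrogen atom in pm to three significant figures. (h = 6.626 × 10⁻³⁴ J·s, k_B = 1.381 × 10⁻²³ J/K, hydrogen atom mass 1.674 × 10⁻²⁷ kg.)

KE = (3/2)k_BT = 1.5 × 1.381 × 10⁻²³ × 1550 = 3.211 × 10⁻²⁰ J.
p = √(2mKE) = √(2 × 1.674 × 10⁻²⁷ × 3.211 × 10⁻²⁰) = 1.037 × 10⁻²³ kg·m/s.
λ = h/p = 6.39 × 10⁻¹¹ m = 63.9 pm.

λ = 63.9 pm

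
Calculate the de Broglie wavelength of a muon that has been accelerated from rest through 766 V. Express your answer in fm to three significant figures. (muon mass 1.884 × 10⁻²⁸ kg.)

λ = 3080 fm

KE = eV = 1.602 × 10⁻¹⁹ × 766.0 = 1.227 × 10⁻¹⁶ J.
p = √(2mKE) = √(2 × 1.884 × 10⁻²⁸ × 1.227 × 10⁻¹⁶) = 2.150 × 10⁻²² kg·m/s.
λ = h/p = 6.626 × 10⁻³⁴ / 2.150 × 10⁻²² = 3.08 × 10⁻¹² m = 3080 fm.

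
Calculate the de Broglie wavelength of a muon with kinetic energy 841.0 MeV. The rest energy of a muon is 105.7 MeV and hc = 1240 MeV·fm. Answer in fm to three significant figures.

Total energy E = KE + m₀c² = 841.0 + 105.7 = 946.7 MeV.
(pc)² = E² − (m₀c²)² = (946.7)² − (105.7)² = 8.851 × 10⁵ MeV², so pc = 940.8 MeV.
λ = hc/(pc) = 1240 MeV·fm / 940.8 MeV = 1.32 fm.

λ = 1.32 fm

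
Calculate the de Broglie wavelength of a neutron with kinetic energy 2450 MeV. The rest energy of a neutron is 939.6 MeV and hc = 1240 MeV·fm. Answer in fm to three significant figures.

λ = 0.381 fm

Total energy E = KE + m₀c² = 2450 + 939.6 = 3389.6 MeV.
(pc)² = E² − (m₀c²)² = (3389.6)² − (939.6)² = 1.061 × 10⁷ MeV², so pc = 3257 MeV.
λ = hc/(pc) = 1240 MeV·fm / 3257 MeV = 0.381 fm.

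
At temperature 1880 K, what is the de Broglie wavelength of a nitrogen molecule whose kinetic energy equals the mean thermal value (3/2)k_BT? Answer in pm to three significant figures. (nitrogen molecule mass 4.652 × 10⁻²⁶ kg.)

KE = (3/2)k_BT = 1.5 × 1.381 × 10⁻²³ × 1880 = 3.894 × 10⁻²⁰ J.
p = √(2mKE) = √(2 × 4.652 × 10⁻²⁶ × 3.894 × 10⁻²⁰) = 6.019 × 10⁻²³ kg·m/s.
λ = h/p = 1.10 × 10⁻¹¹ m = 11.0 pm.

λ = 11.0 pm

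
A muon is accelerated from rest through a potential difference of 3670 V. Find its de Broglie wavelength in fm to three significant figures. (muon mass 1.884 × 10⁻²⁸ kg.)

λ = 1410 fm

KE = eV = 1.602 × 10⁻¹⁹ × 3670 = 5.879 × 10⁻¹⁶ J.
p = √(2mKE) = √(2 × 1.884 × 10⁻²⁸ × 5.879 × 10⁻¹⁶) = 4.707 × 10⁻²² kg·m/s.
λ = h/p = 6.626 × 10⁻³⁴ / 4.707 × 10⁻²² = 1.41 × 10⁻¹² m = 1410 fm.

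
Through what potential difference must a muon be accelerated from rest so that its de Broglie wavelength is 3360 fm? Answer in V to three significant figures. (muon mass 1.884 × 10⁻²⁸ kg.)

p = h/λ = 6.626 × 10⁻³⁴ / 3.360 × 10⁻¹² = 1.972 × 10⁻²² kg·m/s.
KE = p²/(2m) = 1.032 × 10⁻¹⁶ J.
V = KE/e = 1.032 × 10⁻¹⁶ / (1.602 × 10⁻¹⁹) = 644 V.

V = 644 V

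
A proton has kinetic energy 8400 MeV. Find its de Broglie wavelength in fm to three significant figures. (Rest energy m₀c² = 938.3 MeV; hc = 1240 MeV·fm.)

λ = 0.133 fm

Total energy E = KE + m₀c² = 8400 + 938.3 = 9338.3 MeV.
(pc)² = E² − (m₀c²)² = (9338.3)² − (938.3)² = 8.632 × 10⁷ MeV², so pc = 9291 MeV.
λ = hc/(pc) = 1240 MeV·fm / 9291 MeV = 0.133 fm.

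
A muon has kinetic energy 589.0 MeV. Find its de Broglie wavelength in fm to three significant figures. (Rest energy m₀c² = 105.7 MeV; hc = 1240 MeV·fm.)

λ = 1.81 fm

Total energy E = KE + m₀c² = 589.0 + 105.7 = 694.7 MeV.
(pc)² = E² − (m₀c²)² = (694.7)² − (105.7)² = 4.714 × 10⁵ MeV², so pc = 686.6 MeV.
λ = hc/(pc) = 1240 MeV·fm / 686.6 MeV = 1.81 fm.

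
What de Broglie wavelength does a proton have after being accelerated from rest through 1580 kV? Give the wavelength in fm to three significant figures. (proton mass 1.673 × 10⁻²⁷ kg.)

λ = 22.8 fm

KE = eV = 1.602 × 10⁻¹⁹ × 1.580 × 10⁶ = 2.531 × 10⁻¹³ J.
p = √(2mKE) = √(2 × 1.673 × 10⁻²⁷ × 2.531 × 10⁻¹³) = 2.910 × 10⁻²⁰ kg·m/s.
λ = h/p = 6.626 × 10⁻³⁴ / 2.910 × 10⁻²⁰ = 2.28 × 10⁻¹⁴ m = 22.8 fm.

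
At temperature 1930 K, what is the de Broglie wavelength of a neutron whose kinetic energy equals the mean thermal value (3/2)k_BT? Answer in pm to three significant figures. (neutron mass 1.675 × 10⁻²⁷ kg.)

KE = (3/2)k_BT = 1.5 × 1.381 × 10⁻²³ × 1930 = 3.998 × 10⁻²⁰ J.
p = √(2mKE) = √(2 × 1.675 × 10⁻²⁷ × 3.998 × 10⁻²⁰) = 1.157 × 10⁻²³ kg·m/s.
λ = h/p = 5.73 × 10⁻¹¹ m = 57.3 pm.

λ = 57.3 pm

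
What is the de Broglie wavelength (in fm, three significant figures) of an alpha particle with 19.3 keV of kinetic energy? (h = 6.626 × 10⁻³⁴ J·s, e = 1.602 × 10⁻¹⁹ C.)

KE = 19.3 keV = 3.092 × 10⁻¹⁵ J.
p = √(2mKE) = √(2 × 6.645 × 10⁻²⁷ × 3.092 × 10⁻¹⁵) = 6.410 × 10⁻²¹ kg·m/s.
λ = h/p = 6.626 × 10⁻³⁴ / 6.410 × 10⁻²¹ = 1.03 × 10⁻¹³ m = 103 fm.

λ = 103 fm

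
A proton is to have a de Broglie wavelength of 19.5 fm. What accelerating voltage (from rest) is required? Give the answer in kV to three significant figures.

V = 2150 kV

p = h/λ = 6.626 × 10⁻³⁴ / 1.950 × 10⁻¹⁴ = 3.398 × 10⁻²⁰ kg·m/s.
KE = p²/(2m) = 3.451 × 10⁻¹³ J.
V = KE/e = 3.451 × 10⁻¹³ / (1.602 × 10⁻¹⁹) = 2150 kV.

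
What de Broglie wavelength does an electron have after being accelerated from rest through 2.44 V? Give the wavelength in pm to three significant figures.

KE = eV = 1.602 × 10⁻¹⁹ × 2.440 = 3.909 × 10⁻¹⁹ J.
p = √(2mKE) = √(2 × 9.109 × 10⁻³¹ × 3.909 × 10⁻¹⁹) = 8.439 × 10⁻²⁵ kg·m/s.
λ = h/p = 6.626 × 10⁻³⁴ / 8.439 × 10⁻²⁵ = 7.85 × 10⁻¹⁰ m = 785 pm.

λ = 785 pm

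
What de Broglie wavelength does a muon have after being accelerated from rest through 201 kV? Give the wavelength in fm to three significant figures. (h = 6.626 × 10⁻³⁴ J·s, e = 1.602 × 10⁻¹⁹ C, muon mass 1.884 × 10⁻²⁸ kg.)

λ = 190 fm

KE = eV = 1.602 × 10⁻¹⁹ × 2.010 × 10⁵ = 3.220 × 10⁻¹⁴ J.
p = √(2mKE) = √(2 × 1.884 × 10⁻²⁸ × 3.220 × 10⁻¹⁴) = 3.483 × 10⁻²¹ kg·m/s.
λ = h/p = 6.626 × 10⁻³⁴ / 3.483 × 10⁻²¹ = 1.90 × 10⁻¹³ m = 190 fm.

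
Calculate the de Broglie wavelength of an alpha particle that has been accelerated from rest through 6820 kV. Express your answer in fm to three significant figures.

KE = 2eV = 2 × 1.602 × 10⁻¹⁹ × 6.820 × 10⁶ = 2.185 × 10⁻¹² J.
p = √(2mKE) = √(2 × 6.645 × 10⁻²⁷ × 2.185 × 10⁻¹²) = 1.704 × 10⁻¹⁹ kg·m/s.
λ = h/p = 6.626 × 10⁻³⁴ / 1.704 × 10⁻¹⁹ = 3.89 × 10⁻¹⁵ m = 3.89 fm.

λ = 3.89 fm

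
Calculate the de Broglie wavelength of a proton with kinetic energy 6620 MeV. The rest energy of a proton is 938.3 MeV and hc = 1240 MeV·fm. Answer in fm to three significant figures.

λ = 0.165 fm

Total energy E = KE + m₀c² = 6620 + 938.3 = 7558.3 MeV.
(pc)² = E² − (m₀c²)² = (7558.3)² − (938.3)² = 5.625 × 10⁷ MeV², so pc = 7500 MeV.
λ = hc/(pc) = 1240 MeV·fm / 7500 MeV = 0.165 fm.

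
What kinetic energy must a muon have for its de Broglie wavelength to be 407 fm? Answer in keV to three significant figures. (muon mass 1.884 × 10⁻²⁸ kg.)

p = h/λ = 6.626 × 10⁻³⁴ / 4.070 × 10⁻¹³ = 1.628 × 10⁻²¹ kg·m/s.
KE = p²/(2m) = (1.628 × 10⁻²¹)² / (2 × 1.884 × 10⁻²⁸) = 7.034 × 10⁻¹⁵ J = 43.9 keV.

KE = 43.9 keV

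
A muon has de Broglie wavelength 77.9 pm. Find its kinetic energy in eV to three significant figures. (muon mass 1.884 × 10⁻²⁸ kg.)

p = h/λ = 6.626 × 10⁻³⁴ / 7.790 × 10⁻¹¹ = 8.506 × 10⁻²⁴ kg·m/s.
KE = p²/(2m) = (8.506 × 10⁻²⁴)² / (2 × 1.884 × 10⁻²⁸) = 1.920 × 10⁻¹⁹ J = 1.20 eV.

KE = 1.20 eV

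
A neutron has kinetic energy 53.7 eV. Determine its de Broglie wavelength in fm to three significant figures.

KE = 53.7 eV = 8.603 × 10⁻¹⁸ J.
p = √(2mKE) = √(2 × 1.675 × 10⁻²⁷ × 8.603 × 10⁻¹⁸) = 1.698 × 10⁻²² kg·m/s.
λ = h/p = 6.626 × 10⁻³⁴ / 1.698 × 10⁻²² = 3.90 × 10⁻¹² m = 3900 fm.

λ = 3900 fm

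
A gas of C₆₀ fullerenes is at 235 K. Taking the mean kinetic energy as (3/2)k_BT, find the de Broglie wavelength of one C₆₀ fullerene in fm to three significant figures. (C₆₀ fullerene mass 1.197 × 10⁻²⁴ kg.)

KE = (3/2)k_BT = 1.5 × 1.381 × 10⁻²³ × 235 = 4.868 × 10⁻²¹ J.
p = √(2mKE) = √(2 × 1.197 × 10⁻²⁴ × 4.868 × 10⁻²¹) = 1.080 × 10⁻²² kg·m/s.
λ = h/p = 6.14 × 10⁻¹² m = 6140 fm.

λ = 6140 fm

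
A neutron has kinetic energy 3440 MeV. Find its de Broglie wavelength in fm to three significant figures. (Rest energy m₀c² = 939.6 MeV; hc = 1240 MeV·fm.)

Total energy E = KE + m₀c² = 3440 + 939.6 = 4379.6 MeV.
(pc)² = E² − (m₀c²)² = (4379.6)² − (939.6)² = 1.830 × 10⁷ MeV², so pc = 4278 MeV.
λ = hc/(pc) = 1240 MeV·fm / 4278 MeV = 0.290 fm.

λ = 0.290 fm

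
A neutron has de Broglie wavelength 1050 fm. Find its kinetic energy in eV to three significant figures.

KE = 742 eV

p = h/λ = 6.626 × 10⁻³⁴ / 1.050 × 10⁻¹² = 6.310 × 10⁻²² kg·m/s.
KE = p²/(2m) = (6.310 × 10⁻²²)² / (2 × 1.675 × 10⁻²⁷) = 1.189 × 10⁻¹⁶ J = 742 eV.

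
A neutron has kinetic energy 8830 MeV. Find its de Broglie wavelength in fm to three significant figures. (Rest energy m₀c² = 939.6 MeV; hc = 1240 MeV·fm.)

Total energy E = KE + m₀c² = 8830 + 939.6 = 9769.6 MeV.
(pc)² = E² − (m₀c²)² = (9769.6)² − (939.6)² = 9.456 × 10⁷ MeV², so pc = 9724 MeV.
λ = hc/(pc) = 1240 MeV·fm / 9724 MeV = 0.128 fm.

λ = 0.128 fm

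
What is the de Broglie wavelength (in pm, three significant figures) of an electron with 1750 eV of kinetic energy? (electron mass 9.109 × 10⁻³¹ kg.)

KE = 1750 eV = 2.804 × 10⁻¹⁶ J.
p = √(2mKE) = √(2 × 9.109 × 10⁻³¹ × 2.804 × 10⁻¹⁶) = 2.260 × 10⁻²³ kg·m/s.
λ = h/p = 6.626 × 10⁻³⁴ / 2.260 × 10⁻²³ = 2.93 × 10⁻¹¹ m = 29.3 pm.

λ = 29.3 pm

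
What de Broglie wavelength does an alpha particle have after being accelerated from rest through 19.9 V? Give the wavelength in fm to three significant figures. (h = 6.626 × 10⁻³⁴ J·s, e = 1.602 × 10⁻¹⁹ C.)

λ = 2280 fm

KE = 2eV = 2 × 1.602 × 10⁻¹⁹ × 19.90 = 6.376 × 10⁻¹⁸ J.
p = √(2mKE) = √(2 × 6.645 × 10⁻²⁷ × 6.376 × 10⁻¹⁸) = 2.911 × 10⁻²² kg·m/s.
λ = h/p = 6.626 × 10⁻³⁴ / 2.911 × 10⁻²² = 2.28 × 10⁻¹² m = 2280 fm.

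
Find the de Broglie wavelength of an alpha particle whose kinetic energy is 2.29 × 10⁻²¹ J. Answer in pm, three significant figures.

λ = 120 pm

p = √(2mKE) = √(2 × 6.645 × 10⁻²⁷ × 2.290 × 10⁻²¹) = 5.517 × 10⁻²⁴ kg·m/s.
λ = h/p = 6.626 × 10⁻³⁴ / 5.517 × 10⁻²⁴ = 1.20 × 10⁻¹⁰ m = 120 pm.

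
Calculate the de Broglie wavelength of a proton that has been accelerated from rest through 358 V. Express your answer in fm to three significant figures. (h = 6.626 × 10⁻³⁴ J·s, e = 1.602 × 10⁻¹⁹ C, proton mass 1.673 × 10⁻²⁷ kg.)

KE = eV = 1.602 × 10⁻¹⁹ × 358.0 = 5.735 × 10⁻¹⁷ J.
p = √(2mKE) = √(2 × 1.673 × 10⁻²⁷ × 5.735 × 10⁻¹⁷) = 4.381 × 10⁻²² kg·m/s.
λ = h/p = 6.626 × 10⁻³⁴ / 4.381 × 10⁻²² = 1.51 × 10⁻¹² m = 1510 fm.

λ = 1510 fm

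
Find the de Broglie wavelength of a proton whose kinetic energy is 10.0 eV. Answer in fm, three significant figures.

λ = 9050 fm

KE = 10.0 eV = 1.602 × 10⁻¹⁸ J.
p = √(2mKE) = √(2 × 1.673 × 10⁻²⁷ × 1.602 × 10⁻¹⁸) = 7.321 × 10⁻²³ kg·m/s.
λ = h/p = 6.626 × 10⁻³⁴ / 7.321 × 10⁻²³ = 9.05 × 10⁻¹² m = 9050 fm.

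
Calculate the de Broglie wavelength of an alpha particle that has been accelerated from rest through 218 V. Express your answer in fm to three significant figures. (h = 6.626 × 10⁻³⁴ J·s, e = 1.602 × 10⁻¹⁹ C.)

KE = 2eV = 2 × 1.602 × 10⁻¹⁹ × 218.0 = 6.985 × 10⁻¹⁷ J.
p = √(2mKE) = √(2 × 6.645 × 10⁻²⁷ × 6.985 × 10⁻¹⁷) = 9.635 × 10⁻²² kg·m/s.
λ = h/p = 6.626 × 10⁻³⁴ / 9.635 × 10⁻²² = 6.88 × 10⁻¹³ m = 688 fm.

λ = 688 fm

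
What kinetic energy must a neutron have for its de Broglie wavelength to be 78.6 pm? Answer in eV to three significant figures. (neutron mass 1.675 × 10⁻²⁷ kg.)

p = h/λ = 6.626 × 10⁻³⁴ / 7.860 × 10⁻¹¹ = 8.430 × 10⁻²⁴ kg·m/s.
KE = p²/(2m) = (8.430 × 10⁻²⁴)² / (2 × 1.675 × 10⁻²⁷) = 2.121 × 10⁻²⁰ J = 0.132 eV.

KE = 0.132 eV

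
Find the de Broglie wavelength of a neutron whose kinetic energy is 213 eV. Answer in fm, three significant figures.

λ = 1960 fm

KE = 213 eV = 3.412 × 10⁻¹⁷ J.
p = √(2mKE) = √(2 × 1.675 × 10⁻²⁷ × 3.412 × 10⁻¹⁷) = 3.381 × 10⁻²² kg·m/s.
λ = h/p = 6.626 × 10⁻³⁴ / 3.381 × 10⁻²² = 1.96 × 10⁻¹² m = 1960 fm.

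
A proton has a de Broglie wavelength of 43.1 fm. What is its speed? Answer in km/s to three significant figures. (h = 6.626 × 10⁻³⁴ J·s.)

v = 9190 km/s

p = h/λ = 6.626 × 10⁻³⁴ / 4.310 × 10⁻¹⁴ = 1.537 × 10⁻²⁰ kg·m/s.
v = p/m = 1.537 × 10⁻²⁰ / 1.673 × 10⁻²⁷ = 9.19 × 10⁶ m/s = 9190 km/s.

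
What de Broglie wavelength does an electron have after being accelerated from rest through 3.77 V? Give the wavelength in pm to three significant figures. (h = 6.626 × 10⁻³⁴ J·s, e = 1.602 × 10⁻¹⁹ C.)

λ = 632 pm

KE = eV = 1.602 × 10⁻¹⁹ × 3.770 = 6.040 × 10⁻¹⁹ J.
p = √(2mKE) = √(2 × 9.109 × 10⁻³¹ × 6.040 × 10⁻¹⁹) = 1.049 × 10⁻²⁴ kg·m/s.
λ = h/p = 6.626 × 10⁻³⁴ / 1.049 × 10⁻²⁴ = 6.32 × 10⁻¹⁰ m = 632 pm.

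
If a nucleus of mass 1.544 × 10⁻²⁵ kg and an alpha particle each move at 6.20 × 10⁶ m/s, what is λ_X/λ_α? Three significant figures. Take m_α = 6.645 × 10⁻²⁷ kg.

λ_X/λ_α = 0.0430

At fixed v, p = mv so λ = h/(mv) ∝ 1/m.
λ_X/λ_α = m_α/m_X = 6.645 × 10⁻²⁷/1.544 × 10⁻²⁵ = 0.0430.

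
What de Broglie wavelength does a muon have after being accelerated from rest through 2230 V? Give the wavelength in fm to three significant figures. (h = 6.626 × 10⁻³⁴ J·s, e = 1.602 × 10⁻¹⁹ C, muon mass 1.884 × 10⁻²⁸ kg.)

λ = 1810 fm

KE = eV = 1.602 × 10⁻¹⁹ × 2230 = 3.572 × 10⁻¹⁶ J.
p = √(2mKE) = √(2 × 1.884 × 10⁻²⁸ × 3.572 × 10⁻¹⁶) = 3.669 × 10⁻²² kg·m/s.
λ = h/p = 6.626 × 10⁻³⁴ / 3.669 × 10⁻²² = 1.81 × 10⁻¹² m = 1810 fm.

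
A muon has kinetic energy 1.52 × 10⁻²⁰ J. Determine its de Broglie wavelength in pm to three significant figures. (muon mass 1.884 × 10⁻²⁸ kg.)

λ = 277 pm

p = √(2mKE) = √(2 × 1.884 × 10⁻²⁸ × 1.520 × 10⁻²⁰) = 2.393 × 10⁻²⁴ kg·m/s.
λ = h/p = 6.626 × 10⁻³⁴ / 2.393 × 10⁻²⁴ = 2.77 × 10⁻¹⁰ m = 277 pm.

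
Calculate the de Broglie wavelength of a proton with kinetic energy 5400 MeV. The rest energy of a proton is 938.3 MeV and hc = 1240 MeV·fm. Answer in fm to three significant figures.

Total energy E = KE + m₀c² = 5400 + 938.3 = 6338.3 MeV.
(pc)² = E² − (m₀c²)² = (6338.3)² − (938.3)² = 3.929 × 10⁷ MeV², so pc = 6268 MeV.
λ = hc/(pc) = 1240 MeV·fm / 6268 MeV = 0.198 fm.

λ = 0.198 fm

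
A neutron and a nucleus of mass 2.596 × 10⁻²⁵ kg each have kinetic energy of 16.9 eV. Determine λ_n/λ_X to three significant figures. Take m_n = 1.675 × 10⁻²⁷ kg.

At fixed KE, p = √(2mKE) so λ = h/p ∝ 1/√m.
λ_n/λ_X = √(m_X/m_n) = √(2.596 × 10⁻²⁵/1.675 × 10⁻²⁷) = √(155.0) = 12.4.

λ_n/λ_X = 12.4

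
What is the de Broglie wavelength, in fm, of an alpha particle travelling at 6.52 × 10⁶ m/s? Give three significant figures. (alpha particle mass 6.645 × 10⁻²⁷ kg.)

λ = 15.3 fm

p = mv = 6.645 × 10⁻²⁷ × 6.52 × 10⁶ = 4.333 × 10⁻²⁰ kg·m/s.
λ = h/p = 6.626 × 10⁻³⁴ / 4.333 × 10⁻²⁰ = 1.53 × 10⁻¹⁴ m = 15.3 fm.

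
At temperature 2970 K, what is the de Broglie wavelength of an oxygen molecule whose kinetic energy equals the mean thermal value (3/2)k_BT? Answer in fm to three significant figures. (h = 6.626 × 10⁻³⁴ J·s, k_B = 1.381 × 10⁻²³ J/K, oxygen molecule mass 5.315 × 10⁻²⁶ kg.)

λ = 8190 fm

KE = (3/2)k_BT = 1.5 × 1.381 × 10⁻²³ × 2970 = 6.152 × 10⁻²⁰ J.
p = √(2mKE) = √(2 × 5.315 × 10⁻²⁶ × 6.152 × 10⁻²⁰) = 8.087 × 10⁻²³ kg·m/s.
λ = h/p = 8.19 × 10⁻¹² m = 8190 fm.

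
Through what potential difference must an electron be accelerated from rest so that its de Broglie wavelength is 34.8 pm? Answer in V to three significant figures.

V = 1240 V

p = h/λ = 6.626 × 10⁻³⁴ / 3.480 × 10⁻¹¹ = 1.904 × 10⁻²³ kg·m/s.
KE = p²/(2m) = 1.990 × 10⁻¹⁶ J.
V = KE/e = 1.990 × 10⁻¹⁶ / (1.602 × 10⁻¹⁹) = 1240 V.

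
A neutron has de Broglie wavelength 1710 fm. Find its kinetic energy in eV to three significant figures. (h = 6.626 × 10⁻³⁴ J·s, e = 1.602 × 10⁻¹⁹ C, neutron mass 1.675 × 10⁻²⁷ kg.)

p = h/λ = 6.626 × 10⁻³⁴ / 1.710 × 10⁻¹² = 3.875 × 10⁻²² kg·m/s.
KE = p²/(2m) = (3.875 × 10⁻²²)² / (2 × 1.675 × 10⁻²⁷) = 4.482 × 10⁻¹⁷ J = 280 eV.

KE = 280 eV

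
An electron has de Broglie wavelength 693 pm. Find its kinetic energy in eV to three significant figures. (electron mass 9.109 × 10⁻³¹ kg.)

KE = 3.13 eV

p = h/λ = 6.626 × 10⁻³⁴ / 6.930 × 10⁻¹⁰ = 9.561 × 10⁻²⁵ kg·m/s.
KE = p²/(2m) = (9.561 × 10⁻²⁵)² / (2 × 9.109 × 10⁻³¹) = 5.018 × 10⁻¹⁹ J = 3.13 eV.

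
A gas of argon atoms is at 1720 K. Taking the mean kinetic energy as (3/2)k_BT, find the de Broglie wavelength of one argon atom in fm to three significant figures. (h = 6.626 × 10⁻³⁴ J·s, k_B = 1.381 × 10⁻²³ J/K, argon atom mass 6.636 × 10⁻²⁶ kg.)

λ = 9640 fm

KE = (3/2)k_BT = 1.5 × 1.381 × 10⁻²³ × 1720 = 3.563 × 10⁻²⁰ J.
p = √(2mKE) = √(2 × 6.636 × 10⁻²⁶ × 3.563 × 10⁻²⁰) = 6.877 × 10⁻²³ kg·m/s.
λ = h/p = 9.64 × 10⁻¹² m = 9640 fm.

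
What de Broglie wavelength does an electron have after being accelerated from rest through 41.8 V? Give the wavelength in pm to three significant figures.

λ = 190 pm

KE = eV = 1.602 × 10⁻¹⁹ × 41.80 = 6.696 × 10⁻¹⁸ J.
p = √(2mKE) = √(2 × 9.109 × 10⁻³¹ × 6.696 × 10⁻¹⁸) = 3.493 × 10⁻²⁴ kg·m/s.
λ = h/p = 6.626 × 10⁻³⁴ / 3.493 × 10⁻²⁴ = 1.90 × 10⁻¹⁰ m = 190 pm.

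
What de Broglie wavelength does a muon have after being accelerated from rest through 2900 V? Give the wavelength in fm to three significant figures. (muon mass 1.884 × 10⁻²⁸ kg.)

KE = eV = 1.602 × 10⁻¹⁹ × 2900 = 4.646 × 10⁻¹⁶ J.
p = √(2mKE) = √(2 × 1.884 × 10⁻²⁸ × 4.646 × 10⁻¹⁶) = 4.184 × 10⁻²² kg·m/s.
λ = h/p = 6.626 × 10⁻³⁴ / 4.184 × 10⁻²² = 1.58 × 10⁻¹² m = 1580 fm.

λ = 1580 fm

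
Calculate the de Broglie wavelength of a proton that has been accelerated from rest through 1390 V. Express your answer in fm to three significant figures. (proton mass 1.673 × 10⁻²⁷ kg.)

λ = 768 fm

KE = eV = 1.602 × 10⁻¹⁹ × 1390 = 2.227 × 10⁻¹⁶ J.
p = √(2mKE) = √(2 × 1.673 × 10⁻²⁷ × 2.227 × 10⁻¹⁶) = 8.632 × 10⁻²² kg·m/s.
λ = h/p = 6.626 × 10⁻³⁴ / 8.632 × 10⁻²² = 7.68 × 10⁻¹³ m = 768 fm.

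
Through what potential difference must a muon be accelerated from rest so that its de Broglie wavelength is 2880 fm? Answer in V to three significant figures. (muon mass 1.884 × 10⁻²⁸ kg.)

p = h/λ = 6.626 × 10⁻³⁴ / 2.880 × 10⁻¹² = 2.301 × 10⁻²² kg·m/s.
KE = p²/(2m) = 1.405 × 10⁻¹⁶ J.
V = KE/e = 1.405 × 10⁻¹⁶ / (1.602 × 10⁻¹⁹) = 877 V.

V = 877 V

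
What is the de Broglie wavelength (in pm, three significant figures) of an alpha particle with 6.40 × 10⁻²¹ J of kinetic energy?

p = √(2mKE) = √(2 × 6.645 × 10⁻²⁷ × 6.400 × 10⁻²¹) = 9.223 × 10⁻²⁴ kg·m/s.
λ = h/p = 6.626 × 10⁻³⁴ / 9.223 × 10⁻²⁴ = 7.18 × 10⁻¹¹ m = 71.8 pm.

λ = 71.8 pm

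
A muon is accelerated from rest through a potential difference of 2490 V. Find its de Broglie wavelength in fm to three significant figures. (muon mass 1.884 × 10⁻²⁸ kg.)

λ = 1710 fm

KE = eV = 1.602 × 10⁻¹⁹ × 2490 = 3.989 × 10⁻¹⁶ J.
p = √(2mKE) = √(2 × 1.884 × 10⁻²⁸ × 3.989 × 10⁻¹⁶) = 3.877 × 10⁻²² kg·m/s.
λ = h/p = 6.626 × 10⁻³⁴ / 3.877 × 10⁻²² = 1.71 × 10⁻¹² m = 1710 fm.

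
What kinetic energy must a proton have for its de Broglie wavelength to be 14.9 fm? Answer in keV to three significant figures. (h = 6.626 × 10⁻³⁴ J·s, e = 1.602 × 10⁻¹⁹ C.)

KE = 3690 keV

p = h/λ = 6.626 × 10⁻³⁴ / 1.490 × 10⁻¹⁴ = 4.447 × 10⁻²⁰ kg·m/s.
KE = p²/(2m) = (4.447 × 10⁻²⁰)² / (2 × 1.673 × 10⁻²⁷) = 5.910 × 10⁻¹³ J = 3690 keV.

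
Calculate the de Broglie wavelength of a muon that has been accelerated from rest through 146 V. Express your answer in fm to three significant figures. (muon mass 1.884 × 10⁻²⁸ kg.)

λ = 7060 fm

KE = eV = 1.602 × 10⁻¹⁹ × 146.0 = 2.339 × 10⁻¹⁷ J.
p = √(2mKE) = √(2 × 1.884 × 10⁻²⁸ × 2.339 × 10⁻¹⁷) = 9.388 × 10⁻²³ kg·m/s.
λ = h/p = 6.626 × 10⁻³⁴ / 9.388 × 10⁻²³ = 7.06 × 10⁻¹² m = 7060 fm.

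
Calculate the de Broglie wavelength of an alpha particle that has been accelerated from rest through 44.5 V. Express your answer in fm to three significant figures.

KE = 2eV = 2 × 1.602 × 10⁻¹⁹ × 44.50 = 1.426 × 10⁻¹⁷ J.
p = √(2mKE) = √(2 × 6.645 × 10⁻²⁷ × 1.426 × 10⁻¹⁷) = 4.353 × 10⁻²² kg·m/s.
λ = h/p = 6.626 × 10⁻³⁴ / 4.353 × 10⁻²² = 1.52 × 10⁻¹² m = 1520 fm.

λ = 1520 fm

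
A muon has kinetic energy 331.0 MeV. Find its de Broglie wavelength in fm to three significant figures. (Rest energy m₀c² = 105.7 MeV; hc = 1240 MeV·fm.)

λ = 2.93 fm

Total energy E = KE + m₀c² = 331.0 + 105.7 = 436.7 MeV.
(pc)² = E² − (m₀c²)² = (436.7)² − (105.7)² = 1.795 × 10⁵ MeV², so pc = 423.7 MeV.
λ = hc/(pc) = 1240 MeV·fm / 423.7 MeV = 2.93 fm.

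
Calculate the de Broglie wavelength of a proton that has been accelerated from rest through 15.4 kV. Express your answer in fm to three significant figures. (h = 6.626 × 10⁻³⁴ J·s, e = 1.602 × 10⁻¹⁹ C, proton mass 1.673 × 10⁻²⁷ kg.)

KE = eV = 1.602 × 10⁻¹⁹ × 1.540 × 10⁴ = 2.467 × 10⁻¹⁵ J.
p = √(2mKE) = √(2 × 1.673 × 10⁻²⁷ × 2.467 × 10⁻¹⁵) = 2.873 × 10⁻²¹ kg·m/s.
λ = h/p = 6.626 × 10⁻³⁴ / 2.873 × 10⁻²¹ = 2.31 × 10⁻¹³ m = 231 fm.

λ = 231 fm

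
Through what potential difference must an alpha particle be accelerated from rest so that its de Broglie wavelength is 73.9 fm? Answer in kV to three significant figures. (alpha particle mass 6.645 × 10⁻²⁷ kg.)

V = 18.9 kV

p = h/λ = 6.626 × 10⁻³⁴ / 7.390 × 10⁻¹⁴ = 8.966 × 10⁻²¹ kg·m/s.
KE = p²/(2m) = 6.049 × 10⁻¹⁵ J.
V = KE/2e = 6.049 × 10⁻¹⁵ / (2 × 1.602 × 10⁻¹⁹) = 18.9 kV.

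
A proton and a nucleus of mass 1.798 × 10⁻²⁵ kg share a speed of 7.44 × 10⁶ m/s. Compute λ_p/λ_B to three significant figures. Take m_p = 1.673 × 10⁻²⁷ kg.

At fixed v, p = mv so λ = h/(mv) ∝ 1/m.
λ_p/λ_B = m_B/m_p = 1.798 × 10⁻²⁵/1.673 × 10⁻²⁷ = 107.

λ_p/λ_B = 107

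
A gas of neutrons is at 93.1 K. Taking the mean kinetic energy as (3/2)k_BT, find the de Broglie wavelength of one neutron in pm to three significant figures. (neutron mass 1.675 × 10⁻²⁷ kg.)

λ = 261 pm

KE = (3/2)k_BT = 1.5 × 1.381 × 10⁻²³ × 93.1 = 1.929 × 10⁻²¹ J.
p = √(2mKE) = √(2 × 1.675 × 10⁻²⁷ × 1.929 × 10⁻²¹) = 2.542 × 10⁻²⁴ kg·m/s.
λ = h/p = 2.61 × 10⁻¹⁰ m = 261 pm.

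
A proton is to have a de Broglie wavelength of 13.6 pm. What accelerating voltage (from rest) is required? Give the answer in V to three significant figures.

V = 4.43 V

p = h/λ = 6.626 × 10⁻³⁴ / 1.360 × 10⁻¹¹ = 4.872 × 10⁻²³ kg·m/s.
KE = p²/(2m) = 7.094 × 10⁻¹⁹ J.
V = KE/e = 7.094 × 10⁻¹⁹ / (1.602 × 10⁻¹⁹) = 4.43 V.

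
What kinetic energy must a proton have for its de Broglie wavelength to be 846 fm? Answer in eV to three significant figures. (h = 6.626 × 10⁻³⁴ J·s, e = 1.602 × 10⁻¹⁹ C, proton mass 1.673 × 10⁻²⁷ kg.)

p = h/λ = 6.626 × 10⁻³⁴ / 8.460 × 10⁻¹³ = 7.832 × 10⁻²² kg·m/s.
KE = p²/(2m) = (7.832 × 10⁻²²)² / (2 × 1.673 × 10⁻²⁷) = 1.833 × 10⁻¹⁶ J = 1140 eV.

KE = 1140 eV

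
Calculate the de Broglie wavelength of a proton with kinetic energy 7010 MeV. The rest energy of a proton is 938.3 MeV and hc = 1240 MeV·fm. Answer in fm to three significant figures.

λ = 0.157 fm

Total energy E = KE + m₀c² = 7010 + 938.3 = 7948.3 MeV.
(pc)² = E² − (m₀c²)² = (7948.3)² − (938.3)² = 6.230 × 10⁷ MeV², so pc = 7893 MeV.
λ = hc/(pc) = 1240 MeV·fm / 7893 MeV = 0.157 fm.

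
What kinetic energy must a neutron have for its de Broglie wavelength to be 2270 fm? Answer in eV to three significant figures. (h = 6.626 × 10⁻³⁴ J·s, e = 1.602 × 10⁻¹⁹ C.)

p = h/λ = 6.626 × 10⁻³⁴ / 2.270 × 10⁻¹² = 2.919 × 10⁻²² kg·m/s.
KE = p²/(2m) = (2.919 × 10⁻²²)² / (2 × 1.675 × 10⁻²⁷) = 2.543 × 10⁻¹⁷ J = 159 eV.

KE = 159 eV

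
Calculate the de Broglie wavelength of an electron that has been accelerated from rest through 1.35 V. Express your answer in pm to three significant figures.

KE = eV = 1.602 × 10⁻¹⁹ × 1.350 = 2.163 × 10⁻¹⁹ J.
p = √(2mKE) = √(2 × 9.109 × 10⁻³¹ × 2.163 × 10⁻¹⁹) = 6.277 × 10⁻²⁵ kg·m/s.
λ = h/p = 6.626 × 10⁻³⁴ / 6.277 × 10⁻²⁵ = 1.06 × 10⁻⁹ m = 1060 pm.

λ = 1060 pm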